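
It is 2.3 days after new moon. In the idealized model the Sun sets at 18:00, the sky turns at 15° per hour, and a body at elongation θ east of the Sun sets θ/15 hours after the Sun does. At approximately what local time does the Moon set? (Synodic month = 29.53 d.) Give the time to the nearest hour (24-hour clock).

20:00

Phase angle: θ = 360°·(2.3 d)/(29.53 d) = 28.0°.
At 15° of sky rotation per hour, 28.0° corresponds to a 1.87 h lag.
18:00 + 1.87 h ≈ 19:52 → 20:00 to the nearest hour.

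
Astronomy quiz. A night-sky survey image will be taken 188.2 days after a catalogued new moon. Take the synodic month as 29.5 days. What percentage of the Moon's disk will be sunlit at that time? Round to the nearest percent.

86%

188.2/29.5 = 6.380 lunations, so 6 complete cycles and 11.20 d into the next.
The Moon has covered 11.20/29.5 of its cycle, so θ ≈ 360° × 11.20/29.5 = 136.7°.
cos 136.7° = (-0.728), so f = (1 − (-0.728))/2 = 0.864, so 86%.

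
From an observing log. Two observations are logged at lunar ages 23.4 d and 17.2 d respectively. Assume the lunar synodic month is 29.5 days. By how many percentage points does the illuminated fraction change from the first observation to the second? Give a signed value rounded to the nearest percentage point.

First observation: θ = 360°·23.4/29.5 = 285.6°, so f = 0.366.
Second observation: θ = 209.9°, f = 0.933.
Δf = 0.933 − 0.366 = +0.568, i.e. +57 pp.

+57 pp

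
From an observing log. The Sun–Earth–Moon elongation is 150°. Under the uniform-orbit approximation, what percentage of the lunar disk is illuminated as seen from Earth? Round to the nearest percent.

Half-versine of 150°: (1 − (-0.866))/2 = 0.933, i.e. 93%.

93%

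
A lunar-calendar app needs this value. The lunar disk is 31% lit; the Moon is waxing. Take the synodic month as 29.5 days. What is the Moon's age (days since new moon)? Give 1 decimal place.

cos θ = 1 − 2f = 0.380, giving a principal value of 67.7°.
Waxing ⇒ before full, so θ = 67.7°.
Age = 29.5 × 67.7°/360° ≈ 5.54 days.

5.5 days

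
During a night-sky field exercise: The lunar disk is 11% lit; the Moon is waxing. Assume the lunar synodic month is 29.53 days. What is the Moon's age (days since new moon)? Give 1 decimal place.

3.2 days

Invert f = (1 − cos θ)/2 to get cos θ = 1 − 2(0.11) = 0.780, hence θ₀ = arccos 0.780 = 38.7°.
Waxing ⇒ before full, so θ = 38.7°.
That fraction of the synodic month is 38.7/360 × 29.53 d ≈ 3.18 d.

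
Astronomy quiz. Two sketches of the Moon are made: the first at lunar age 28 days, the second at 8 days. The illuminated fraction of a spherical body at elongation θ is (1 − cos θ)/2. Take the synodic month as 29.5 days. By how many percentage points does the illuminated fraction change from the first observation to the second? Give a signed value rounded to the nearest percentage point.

+54 percentage points

θ₁ = 360° × 28/29.5 = 341.7°, f₁ = (1 − cos θ₁)/2 = 0.025.
θ₂ = 360° × 8/29.5 = 97.6°, f₂ = (1 − cos θ₂)/2 = 0.566.
Change = f₂ − f₁ = +0.541 → +54 percentage points.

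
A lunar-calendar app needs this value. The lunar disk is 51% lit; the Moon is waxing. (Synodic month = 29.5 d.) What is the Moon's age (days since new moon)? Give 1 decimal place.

Invert f = (1 − cos θ)/2 to get cos θ = 1 − 2(0.51) = -0.020, hence θ₀ = arccos -0.020 = 91.1°.
Waxing ⇒ before full, so θ = 91.1°.
Age = 29.5 × 91.1°/360° ≈ 7.47 days.

7.5 days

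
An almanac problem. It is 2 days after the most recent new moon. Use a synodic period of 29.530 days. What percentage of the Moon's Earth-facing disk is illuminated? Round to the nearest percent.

Elongation θ = 360° × 2/29.530 ≈ 24.4°.
Illuminated fraction = (1 − cos 24.4°)/2 = (1 − 0.911)/2 ≈ 0.045, so 4%.

4%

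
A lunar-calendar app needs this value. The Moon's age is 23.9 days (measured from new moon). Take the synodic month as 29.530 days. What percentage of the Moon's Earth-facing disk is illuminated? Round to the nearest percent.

Phase angle: θ = 360°·(23.9 d)/(29.530 d) = 291.4°.
With cos θ = 0.364, the lit fraction is (1 − 0.364)/2 ≈ 0.318, so 32%.

32%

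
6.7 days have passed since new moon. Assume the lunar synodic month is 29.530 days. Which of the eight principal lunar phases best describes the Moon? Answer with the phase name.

first quarter

At 6.7/29.530 of the cycle, θ ≈ 82° — the first quarter range.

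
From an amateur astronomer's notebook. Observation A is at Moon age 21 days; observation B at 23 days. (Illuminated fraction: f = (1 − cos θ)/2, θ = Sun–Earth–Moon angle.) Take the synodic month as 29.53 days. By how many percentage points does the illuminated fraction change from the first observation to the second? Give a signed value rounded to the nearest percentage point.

First observation: θ = 360°·21/29.53 = 256.0°, so f = 0.621.
Second observation: θ = 280.4°, f = 0.410.
Δf = 0.410 − 0.621 = -0.211, i.e. -21 pp.

-21 pp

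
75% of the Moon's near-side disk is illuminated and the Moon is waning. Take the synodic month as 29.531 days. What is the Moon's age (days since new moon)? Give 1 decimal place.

Invert f = (1 − cos θ)/2 to get cos θ = 1 − 2(0.75) = -0.500, hence θ₀ = arccos -0.500 = 120.0°.
Since the Moon is past full (waning), take the reflex angle: θ = 360° − 120.0° = 240.0°.
At 360°/29.531 d per day, 240.0° corresponds to 19.69 days.

19.7 days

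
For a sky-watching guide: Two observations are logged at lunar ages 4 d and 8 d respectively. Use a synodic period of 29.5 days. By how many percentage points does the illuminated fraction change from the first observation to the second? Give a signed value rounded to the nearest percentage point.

+40 percentage points

First observation: θ = 360°·4/29.5 = 48.8°, so f = 0.171.
Second observation: θ = 97.6°, f = 0.566.
Δf = 0.566 − 0.171 = +0.396, i.e. +40 pp.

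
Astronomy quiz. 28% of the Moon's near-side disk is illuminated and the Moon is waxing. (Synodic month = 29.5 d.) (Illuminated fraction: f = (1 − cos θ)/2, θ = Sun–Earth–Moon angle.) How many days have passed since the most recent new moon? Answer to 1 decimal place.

cos θ = 1 − 2f = 0.440, giving a principal value of 63.9°.
The Moon is waxing (0°–180°), so θ = 63.9° directly.
At 360°/29.5 d per day, 63.9° corresponds to 5.24 days.

5.2 days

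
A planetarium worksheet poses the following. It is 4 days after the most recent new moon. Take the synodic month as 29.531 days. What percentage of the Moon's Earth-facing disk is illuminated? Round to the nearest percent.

17%

The Moon has covered 4/29.531 of its cycle, so θ ≈ 360° × 4/29.531 = 48.8°.
Illuminated fraction = (1 − cos 48.8°)/2 = (1 − 0.659)/2 ≈ 0.170, so 17%.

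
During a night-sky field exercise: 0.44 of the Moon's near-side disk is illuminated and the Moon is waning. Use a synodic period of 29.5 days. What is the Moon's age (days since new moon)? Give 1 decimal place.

22.7 days

cos θ = 1 − 2f = 0.120, giving a principal value of 83.1°.
Waning ⇒ past full, so θ = 360° − 83.1° = 276.9°.
That fraction of the synodic month is 276.9/360 × 29.5 d ≈ 22.69 d.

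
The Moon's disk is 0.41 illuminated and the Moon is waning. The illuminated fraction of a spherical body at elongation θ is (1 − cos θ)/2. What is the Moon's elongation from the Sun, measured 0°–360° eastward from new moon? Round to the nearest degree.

280°

From f = (1 − cos θ)/2: cos θ = 1 − 2×0.41 = 0.180; arccos → 79.6°.
Waning ⇒ past full, so θ = 360° − 79.6° = 280.4°.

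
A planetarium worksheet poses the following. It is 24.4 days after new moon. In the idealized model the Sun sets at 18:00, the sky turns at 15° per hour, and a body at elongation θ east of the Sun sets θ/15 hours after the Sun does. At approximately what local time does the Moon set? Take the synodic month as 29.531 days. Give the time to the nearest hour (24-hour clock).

The Moon has covered 24.4/29.531 of its cycle, so θ ≈ 360° × 24.4/29.531 = 297.5°.
The Moon trails the Sun by θ/15 = 297.5/15 ≈ 19.83 hours.
18:00 + 19.83 h ≈ 13:50 → 14:00 to the nearest hour.

14:00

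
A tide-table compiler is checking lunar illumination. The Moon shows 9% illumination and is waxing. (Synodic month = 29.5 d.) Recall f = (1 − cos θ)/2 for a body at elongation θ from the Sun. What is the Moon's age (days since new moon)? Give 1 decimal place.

2.9 days

From f = (1 − cos θ)/2: cos θ = 1 − 2×0.09 = 0.820; arccos → 34.9°.
Before full moon the principal value applies: θ = 34.9°.
That fraction of the synodic month is 34.9/360 × 29.5 d ≈ 2.86 d.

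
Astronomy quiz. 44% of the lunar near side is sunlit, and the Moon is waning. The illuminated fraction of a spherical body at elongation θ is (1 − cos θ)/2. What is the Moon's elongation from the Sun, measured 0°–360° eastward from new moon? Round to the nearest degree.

Invert f = (1 − cos θ)/2 to get cos θ = 1 − 2(0.44) = 0.120, hence θ₀ = arccos 0.120 = 83.1°.
Since the Moon is past full (waning), take the reflex angle: θ = 360° − 83.1° = 276.9°.

277°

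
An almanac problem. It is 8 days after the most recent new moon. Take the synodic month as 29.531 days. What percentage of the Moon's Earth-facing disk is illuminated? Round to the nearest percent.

Elongation θ = 360° × 8/29.531 ≈ 97.5°.
Illuminated fraction = (1 − cos 97.5°)/2 = (1 − (-0.131))/2 ≈ 0.565, so 57%.

57%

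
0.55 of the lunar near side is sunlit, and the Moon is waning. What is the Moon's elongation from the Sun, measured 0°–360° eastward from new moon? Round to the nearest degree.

From f = (1 − cos θ)/2: cos θ = 1 − 2×0.55 = -0.100; arccos → 95.7°.
A waning Moon lies in 180°–360°, so θ = 360° − 95.7° = 264.3°.

264°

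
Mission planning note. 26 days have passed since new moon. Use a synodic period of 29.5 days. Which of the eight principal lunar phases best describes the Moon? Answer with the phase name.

waning crescent

At 26/29.5 of the cycle, θ ≈ 317° — the waning crescent range.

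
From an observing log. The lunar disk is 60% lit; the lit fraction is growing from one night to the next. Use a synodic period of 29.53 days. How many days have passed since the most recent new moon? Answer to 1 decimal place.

8.3 days

cos θ = 1 − 2f = -0.200, giving a principal value of 101.5°.
The Moon is waxing (0°–180°), so θ = 101.5° directly.
At 360°/29.53 d per day, 101.5° corresponds to 8.33 days.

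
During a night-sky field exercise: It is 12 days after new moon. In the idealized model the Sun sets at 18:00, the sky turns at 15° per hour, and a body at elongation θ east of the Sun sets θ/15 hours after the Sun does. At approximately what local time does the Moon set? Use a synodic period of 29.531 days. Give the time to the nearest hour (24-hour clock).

Elongation θ = 360° × 12/29.531 ≈ 146.3°.
At 15° of sky rotation per hour, 146.3° corresponds to a 9.75 h lag.
18:00 + 9.75 h ≈ 03:45 → 04:00 to the nearest hour.

04:00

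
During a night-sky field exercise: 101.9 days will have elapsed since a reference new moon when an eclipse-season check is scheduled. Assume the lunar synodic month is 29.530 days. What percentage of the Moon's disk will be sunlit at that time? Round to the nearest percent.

101.9 d spans 3 complete synodic months (3 × 29.530 = 88.59 d) plus 13.31 d.
Elongation θ = 360° × 13.31/29.530 ≈ 162.3°.
cos 162.3° = (-0.952), so f = (1 − (-0.952))/2 = 0.976, so 98%.

98%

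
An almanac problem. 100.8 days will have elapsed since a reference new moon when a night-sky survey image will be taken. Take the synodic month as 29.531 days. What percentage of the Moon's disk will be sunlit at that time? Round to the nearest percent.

Reduce mod P: 100.8 − 3×29.531 = 12.21 d into the current lunation.
Elongation θ = 360° × 12.21/29.531 ≈ 148.8°.
Illuminated fraction = (1 − cos 148.8°)/2 = (1 − (-0.855))/2 ≈ 0.928, so 93%.

93%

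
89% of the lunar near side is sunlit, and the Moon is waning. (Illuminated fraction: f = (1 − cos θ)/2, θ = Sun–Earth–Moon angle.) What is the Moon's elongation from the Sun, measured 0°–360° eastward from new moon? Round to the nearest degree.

From f = (1 − cos θ)/2: cos θ = 1 − 2×0.89 = -0.780; arccos → 141.3°.
A waning Moon lies in 180°–360°, so θ = 360° − 141.3° = 218.7°.

219°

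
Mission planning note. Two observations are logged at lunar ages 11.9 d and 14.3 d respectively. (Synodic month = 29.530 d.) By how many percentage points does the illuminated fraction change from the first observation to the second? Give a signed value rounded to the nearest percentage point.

First observation: θ = 360°·11.9/29.530 = 145.1°, so f = 0.910.
Second observation: θ = 174.3°, f = 0.998.
Δf = 0.998 − 0.910 = +0.088, i.e. +9 pp.

+9 percentage points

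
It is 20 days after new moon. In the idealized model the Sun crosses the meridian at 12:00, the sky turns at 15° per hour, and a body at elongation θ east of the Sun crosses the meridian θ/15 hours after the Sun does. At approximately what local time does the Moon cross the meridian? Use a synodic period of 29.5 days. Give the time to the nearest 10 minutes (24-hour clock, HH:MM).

Elongation θ = 360° × 20/29.5 ≈ 244.1°.
At 15° of sky rotation per hour, 244.1° corresponds to a 16.27 h lag.
12:00 + 16.271 h ≈ 04:16 → 04:20 to the nearest ten minutes.

04:20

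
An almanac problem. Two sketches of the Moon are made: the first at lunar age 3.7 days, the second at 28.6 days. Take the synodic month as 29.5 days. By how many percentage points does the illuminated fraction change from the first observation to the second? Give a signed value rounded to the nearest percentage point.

-14 pp

First observation: θ = 360°·3.7/29.5 = 45.2°, so f = 0.147.
Second observation: θ = 349.0°, f = 0.009.
Δf = 0.009 − 0.147 = -0.138, i.e. -14 pp.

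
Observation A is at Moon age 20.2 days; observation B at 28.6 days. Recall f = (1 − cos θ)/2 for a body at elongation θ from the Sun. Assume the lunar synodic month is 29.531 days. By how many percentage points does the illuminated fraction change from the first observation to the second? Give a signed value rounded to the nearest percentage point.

-69 percentage points

First observation: θ = 360°·20.2/29.531 = 246.2°, so f = 0.701.
Second observation: θ = 348.7°, f = 0.010.
Δf = 0.010 − 0.701 = -0.692, i.e. -69 pp.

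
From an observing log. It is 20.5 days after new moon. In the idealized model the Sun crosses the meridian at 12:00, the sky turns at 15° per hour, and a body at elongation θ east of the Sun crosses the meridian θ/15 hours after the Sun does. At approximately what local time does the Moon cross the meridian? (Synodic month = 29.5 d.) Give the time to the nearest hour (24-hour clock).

05:00

Elongation θ = 360° × 20.5/29.5 ≈ 250.2°.
Delay after the Sun = 250.2° / (15°/h) ≈ 16.68 h.
12:00 + 16.68 h ≈ 04:41 → 05:00 to the nearest hour.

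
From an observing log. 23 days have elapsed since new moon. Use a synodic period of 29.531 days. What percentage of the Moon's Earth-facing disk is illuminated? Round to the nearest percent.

Phase angle: θ = 360°·(23 d)/(29.531 d) = 280.4°.
Illuminated fraction = (1 − cos 280.4°)/2 = (1 − 0.180)/2 ≈ 0.410, so 41%.

41%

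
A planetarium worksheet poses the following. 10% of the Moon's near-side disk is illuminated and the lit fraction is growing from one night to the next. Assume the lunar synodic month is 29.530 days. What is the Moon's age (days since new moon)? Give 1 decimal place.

3.0 days

cos θ = 1 − 2f = 0.800, giving a principal value of 36.9°.
The Moon is waxing (0°–180°), so θ = 36.9° directly.
That fraction of the synodic month is 36.9/360 × 29.530 d ≈ 3.02 d.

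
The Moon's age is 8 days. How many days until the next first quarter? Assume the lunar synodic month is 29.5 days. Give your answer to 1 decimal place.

First quarter is 0.25 of the way through the cycle: age 0.25 × 29.5 = 7.375 d.
This lunation's first quarter (7.375 d) has passed, so add one period: 36.875 − 8 = 28.875 days.

28.9 days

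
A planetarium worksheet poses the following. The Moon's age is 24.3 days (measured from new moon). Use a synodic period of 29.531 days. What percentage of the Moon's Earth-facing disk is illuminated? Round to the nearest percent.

Phase angle: θ = 360°·(24.3 d)/(29.531 d) = 296.2°.
With cos θ = 0.442, the lit fraction is (1 − 0.442)/2 ≈ 0.279, so 28%.

28%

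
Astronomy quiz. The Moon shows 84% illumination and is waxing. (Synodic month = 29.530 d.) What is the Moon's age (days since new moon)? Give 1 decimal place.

From f = (1 − cos θ)/2: cos θ = 1 − 2×0.84 = -0.680; arccos → 132.8°.
Before full moon the principal value applies: θ = 132.8°.
That fraction of the synodic month is 132.8/360 × 29.530 d ≈ 10.90 d.

10.9 days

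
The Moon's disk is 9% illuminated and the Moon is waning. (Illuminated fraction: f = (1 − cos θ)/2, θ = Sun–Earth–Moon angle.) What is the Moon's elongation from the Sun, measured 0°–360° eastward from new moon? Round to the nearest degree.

Invert f = (1 − cos θ)/2 to get cos θ = 1 − 2(0.09) = 0.820, hence θ₀ = arccos 0.820 = 34.9°.
Waning ⇒ past full, so θ = 360° − 34.9° = 325.1°.

325°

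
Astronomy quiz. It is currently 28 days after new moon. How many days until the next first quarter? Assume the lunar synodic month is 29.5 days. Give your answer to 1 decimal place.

First quarter occurs at elongation 90°, i.e. at age 29.5 × 90/360 = 7.375 d.
Already past this cycle's first quarter; the next is at 7.375 + 29.5 = 36.875 d, so 36.875 − 28 = 8.875 days.

8.9 days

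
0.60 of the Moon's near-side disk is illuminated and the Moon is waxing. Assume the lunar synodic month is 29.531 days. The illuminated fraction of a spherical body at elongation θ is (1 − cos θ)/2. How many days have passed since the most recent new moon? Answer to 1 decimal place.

cos θ = 1 − 2f = -0.200, giving a principal value of 101.5°.
Waxing ⇒ before full, so θ = 101.5°.
Age = 29.531 × 101.5°/360° ≈ 8.33 days.

8.3 days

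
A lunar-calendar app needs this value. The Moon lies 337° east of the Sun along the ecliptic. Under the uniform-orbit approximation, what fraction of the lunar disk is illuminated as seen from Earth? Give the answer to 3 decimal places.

0.040

f = (1 − cos 337°)/2 = (1 − 0.921)/2 ≈ 0.040.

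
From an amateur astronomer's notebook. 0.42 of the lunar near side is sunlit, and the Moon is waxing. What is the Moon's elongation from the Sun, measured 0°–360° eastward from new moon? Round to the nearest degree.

cos θ = 1 − 2f = 0.160, giving a principal value of 80.8°.
Before full moon the principal value applies: θ = 80.8°.

81°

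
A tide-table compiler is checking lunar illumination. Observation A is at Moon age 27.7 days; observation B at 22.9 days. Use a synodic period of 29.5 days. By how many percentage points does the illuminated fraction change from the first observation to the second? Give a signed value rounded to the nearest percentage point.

θ₁ = 360° × 27.7/29.5 = 338.0°, f₁ = (1 − cos θ₁)/2 = 0.036.
θ₂ = 360° × 22.9/29.5 = 279.5°, f₂ = (1 − cos θ₂)/2 = 0.418.
Change = f₂ − f₁ = +0.382 → +38 percentage points.

+38 pp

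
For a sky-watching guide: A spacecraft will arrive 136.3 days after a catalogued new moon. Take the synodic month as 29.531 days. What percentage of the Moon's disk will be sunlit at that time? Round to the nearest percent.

Reduce mod P: 136.3 − 4×29.531 = 18.18 d into the current lunation.
The Moon has covered 18.18/29.531 of its cycle, so θ ≈ 360° × 18.18/29.531 = 221.6°.
With cos θ = (-0.748), the lit fraction is (1 − (-0.748))/2 ≈ 0.874, so 87%.

87%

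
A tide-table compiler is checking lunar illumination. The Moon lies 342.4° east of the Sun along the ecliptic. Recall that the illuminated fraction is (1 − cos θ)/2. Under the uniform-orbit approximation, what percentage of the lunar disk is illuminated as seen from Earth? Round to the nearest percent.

2%

Half-versine of 342.4°: (1 − 0.953)/2 = 0.023, i.e. 2%.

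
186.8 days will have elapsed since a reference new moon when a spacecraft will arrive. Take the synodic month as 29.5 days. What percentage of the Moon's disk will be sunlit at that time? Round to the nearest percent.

75%

186.8 d spans 6 complete synodic months (6 × 29.5 = 177.00 d) plus 9.80 d.
Elongation θ = 360° × 9.80/29.5 ≈ 119.6°.
cos 119.6° = (-0.494), so f = (1 − (-0.494))/2 = 0.747, so 75%.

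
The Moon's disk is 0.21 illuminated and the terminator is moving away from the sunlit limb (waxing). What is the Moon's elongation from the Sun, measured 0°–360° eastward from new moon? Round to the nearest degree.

55°

Invert f = (1 − cos θ)/2 to get cos θ = 1 − 2(0.21) = 0.580, hence θ₀ = arccos 0.580 = 54.5°.
Before full moon the principal value applies: θ = 54.5°.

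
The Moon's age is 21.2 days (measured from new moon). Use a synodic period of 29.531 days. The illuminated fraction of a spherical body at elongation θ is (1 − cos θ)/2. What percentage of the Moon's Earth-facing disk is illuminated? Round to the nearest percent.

60%

The Moon has covered 21.2/29.531 of its cycle, so θ ≈ 360° × 21.2/29.531 = 258.4°.
cos 258.4° = (-0.200), so f = (1 − (-0.200))/2 = 0.600, so 60%.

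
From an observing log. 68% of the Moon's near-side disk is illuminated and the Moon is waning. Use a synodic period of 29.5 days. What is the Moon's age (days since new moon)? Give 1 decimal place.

cos θ = 1 − 2f = -0.360, giving a principal value of 111.1°.
Waning ⇒ past full, so θ = 360° − 111.1° = 248.9°.
At 360°/29.5 d per day, 248.9° corresponds to 20.40 days.

20.4 days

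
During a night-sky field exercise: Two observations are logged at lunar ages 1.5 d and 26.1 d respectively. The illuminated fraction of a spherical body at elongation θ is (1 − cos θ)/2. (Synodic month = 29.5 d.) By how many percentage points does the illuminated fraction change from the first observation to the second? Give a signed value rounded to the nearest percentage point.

First observation: θ = 360°·1.5/29.5 = 18.3°, so f = 0.025.
Second observation: θ = 318.5°, f = 0.125.
Δf = 0.125 − 0.025 = +0.100, i.e. +10 pp.

+10 pp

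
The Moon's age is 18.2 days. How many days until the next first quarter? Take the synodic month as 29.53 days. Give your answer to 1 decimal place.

18.7 days

First quarter occurs at elongation 90°, i.e. at age 29.53 × 90/360 = 7.383 d.
This lunation's first quarter (7.383 d) has passed, so add one period: 36.913 − 18.2 = 18.713 days.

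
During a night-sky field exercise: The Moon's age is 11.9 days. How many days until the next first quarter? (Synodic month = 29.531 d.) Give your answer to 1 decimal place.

25.0 days

First quarter occurs at elongation 90°, i.e. at age 29.531 × 90/360 = 7.383 d.
Already past this cycle's first quarter; the next is at 7.383 + 29.531 = 36.914 d, so 36.914 − 11.9 = 25.014 days.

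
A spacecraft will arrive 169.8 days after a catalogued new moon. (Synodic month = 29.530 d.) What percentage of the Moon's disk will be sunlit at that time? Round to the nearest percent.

Reduce mod P: 169.8 − 5×29.530 = 22.15 d into the current lunation.
The Moon has covered 22.15/29.530 of its cycle, so θ ≈ 360° × 22.15/29.530 = 270.0°.
Illuminated fraction = (1 − cos 270.0°)/2 = (1 − 0.001)/2 ≈ 0.500, so 50%.

50%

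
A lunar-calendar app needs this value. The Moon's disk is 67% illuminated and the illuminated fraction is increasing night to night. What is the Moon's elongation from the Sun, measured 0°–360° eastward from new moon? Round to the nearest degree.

110°

cos θ = 1 − 2f = -0.340, giving a principal value of 109.9°.
The Moon is waxing (0°–180°), so θ = 109.9° directly.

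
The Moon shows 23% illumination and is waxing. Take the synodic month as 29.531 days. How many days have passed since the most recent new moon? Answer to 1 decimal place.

cos θ = 1 − 2f = 0.540, giving a principal value of 57.3°.
Before full moon the principal value applies: θ = 57.3°.
That fraction of the synodic month is 57.3/360 × 29.531 d ≈ 4.70 d.

4.7 days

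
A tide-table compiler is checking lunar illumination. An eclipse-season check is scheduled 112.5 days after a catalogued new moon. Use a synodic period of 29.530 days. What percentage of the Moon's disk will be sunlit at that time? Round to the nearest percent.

Reduce mod P: 112.5 − 3×29.530 = 23.91 d into the current lunation.
Phase angle: θ = 360°·(23.91 d)/(29.530 d) = 291.5°.
With cos θ = 0.366, the lit fraction is (1 − 0.366)/2 ≈ 0.317, so 32%.

32%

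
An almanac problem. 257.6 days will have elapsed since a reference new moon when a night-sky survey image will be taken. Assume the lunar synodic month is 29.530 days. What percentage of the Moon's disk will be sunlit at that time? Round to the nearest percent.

58%

Reduce mod P: 257.6 − 8×29.530 = 21.36 d into the current lunation.
Elongation θ = 360° × 21.36/29.530 ≈ 260.4°.
With cos θ = (-0.167), the lit fraction is (1 − (-0.167))/2 ≈ 0.583, so 58%.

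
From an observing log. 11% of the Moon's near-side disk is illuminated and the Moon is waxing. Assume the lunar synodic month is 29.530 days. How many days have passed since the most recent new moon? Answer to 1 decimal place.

3.2 days

Invert f = (1 − cos θ)/2 to get cos θ = 1 − 2(0.11) = 0.780, hence θ₀ = arccos 0.780 = 38.7°.
Before full moon the principal value applies: θ = 38.7°.
Age = 29.530 × 38.7°/360° ≈ 3.18 days.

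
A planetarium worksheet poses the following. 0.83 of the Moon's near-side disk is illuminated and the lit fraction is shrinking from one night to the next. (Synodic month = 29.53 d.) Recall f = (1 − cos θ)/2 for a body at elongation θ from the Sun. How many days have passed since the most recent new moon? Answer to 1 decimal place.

From f = (1 − cos θ)/2: cos θ = 1 − 2×0.83 = -0.660; arccos → 131.3°.
A waning Moon lies in 180°–360°, so θ = 360° − 131.3° = 228.7°.
Age = 29.53 × 228.7°/360° ≈ 18.76 days.

18.8 days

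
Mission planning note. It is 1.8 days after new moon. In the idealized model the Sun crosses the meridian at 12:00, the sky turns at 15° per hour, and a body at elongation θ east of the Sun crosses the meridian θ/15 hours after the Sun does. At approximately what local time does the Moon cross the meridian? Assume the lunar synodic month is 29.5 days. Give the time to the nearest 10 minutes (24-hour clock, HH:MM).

13:30

Phase angle: θ = 360°·(1.8 d)/(29.5 d) = 22.0°.
Delay after the Sun = 22.0° / (15°/h) ≈ 1.46 h.
12:00 + 1.464 h ≈ 13:28 → 13:30 to the nearest ten minutes.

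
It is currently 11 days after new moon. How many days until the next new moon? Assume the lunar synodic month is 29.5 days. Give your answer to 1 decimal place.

One full lunation from the last new moon is 29.5 d; remaining = 29.5 − 11 = 18.500 d.

18.5 days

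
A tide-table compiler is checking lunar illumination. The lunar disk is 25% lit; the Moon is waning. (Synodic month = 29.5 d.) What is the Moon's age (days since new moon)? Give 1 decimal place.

cos θ = 1 − 2f = 0.500, giving a principal value of 60.0°.
Since the Moon is past full (waning), take the reflex angle: θ = 360° − 60.0° = 300.0°.
That fraction of the synodic month is 300.0/360 × 29.5 d ≈ 24.58 d.

24.6 days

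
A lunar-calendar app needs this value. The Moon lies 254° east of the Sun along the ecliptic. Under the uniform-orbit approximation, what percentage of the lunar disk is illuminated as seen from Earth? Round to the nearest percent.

64%

f = (1 − cos 254°)/2 = (1 − (-0.276))/2 ≈ 0.638, i.e. 64%.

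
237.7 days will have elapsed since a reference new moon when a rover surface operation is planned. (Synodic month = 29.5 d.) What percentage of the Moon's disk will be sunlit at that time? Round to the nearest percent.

3%

Reduce mod P: 237.7 − 8×29.5 = 1.70 d into the current lunation.
Phase angle: θ = 360°·(1.70 d)/(29.5 d) = 20.7°.
cos 20.7° = 0.935, so f = (1 − 0.935)/2 = 0.032, so 3%.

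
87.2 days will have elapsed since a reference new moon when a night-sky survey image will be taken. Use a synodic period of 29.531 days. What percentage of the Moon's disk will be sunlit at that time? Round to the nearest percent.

2%

87.2 d spans 2 complete synodic months (2 × 29.531 = 59.06 d) plus 28.14 d.
Phase angle: θ = 360°·(28.14 d)/(29.531 d) = 343.0°.
With cos θ = 0.956, the lit fraction is (1 − 0.956)/2 ≈ 0.022, so 2%.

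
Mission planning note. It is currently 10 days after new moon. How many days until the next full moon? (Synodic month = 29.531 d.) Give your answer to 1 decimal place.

Full moon is 0.5 of the way through the cycle: age 0.5 × 29.531 = 14.765 d.
That is 14.765 − 10 = 4.765 days ahead.

4.8 days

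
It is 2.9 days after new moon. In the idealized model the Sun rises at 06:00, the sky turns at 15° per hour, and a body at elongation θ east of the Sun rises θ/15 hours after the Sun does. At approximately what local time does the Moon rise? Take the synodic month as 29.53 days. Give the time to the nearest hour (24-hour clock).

08:00

Elongation θ = 360° × 2.9/29.53 ≈ 35.4°.
Delay after the Sun = 35.4° / (15°/h) ≈ 2.36 h.
06:00 + 2.36 h ≈ 08:21 → 08:00 to the nearest hour.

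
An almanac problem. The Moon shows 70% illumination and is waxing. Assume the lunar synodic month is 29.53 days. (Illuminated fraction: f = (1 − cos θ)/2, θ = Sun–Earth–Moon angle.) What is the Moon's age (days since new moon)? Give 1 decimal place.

From f = (1 − cos θ)/2: cos θ = 1 − 2×0.70 = -0.400; arccos → 113.6°.
Before full moon the principal value applies: θ = 113.6°.
That fraction of the synodic month is 113.6/360 × 29.53 d ≈ 9.32 d.

9.3 days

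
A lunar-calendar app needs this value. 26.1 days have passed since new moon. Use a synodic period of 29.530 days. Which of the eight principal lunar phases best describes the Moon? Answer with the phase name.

At 26.1/29.530 of the cycle, θ ≈ 318° — the waning crescent range.

waning crescent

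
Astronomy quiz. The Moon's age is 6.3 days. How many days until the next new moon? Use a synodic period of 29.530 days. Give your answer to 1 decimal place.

23.2 days

One full lunation from the last new moon is 29.530 d; remaining = 29.530 − 6.3 = 23.230 d.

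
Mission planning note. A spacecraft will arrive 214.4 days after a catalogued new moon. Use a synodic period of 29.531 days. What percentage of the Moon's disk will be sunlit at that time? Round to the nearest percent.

53%

214.4 d spans 7 complete synodic months (7 × 29.531 = 206.72 d) plus 7.68 d.
Phase angle: θ = 360°·(7.68 d)/(29.531 d) = 93.7°.
With cos θ = (-0.064), the lit fraction is (1 − (-0.064))/2 ≈ 0.532, so 53%.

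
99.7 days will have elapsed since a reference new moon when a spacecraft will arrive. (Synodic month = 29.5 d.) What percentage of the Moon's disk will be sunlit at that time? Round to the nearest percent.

86%

99.7 d spans 3 complete synodic months (3 × 29.5 = 88.50 d) plus 11.20 d.
Phase angle: θ = 360°·(11.20 d)/(29.5 d) = 136.7°.
With cos θ = (-0.728), the lit fraction is (1 − (-0.728))/2 ≈ 0.864, so 86%.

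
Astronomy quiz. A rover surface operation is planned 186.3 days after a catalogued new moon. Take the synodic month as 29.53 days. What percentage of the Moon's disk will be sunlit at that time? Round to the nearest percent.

68%

Reduce mod P: 186.3 − 6×29.53 = 9.12 d into the current lunation.
Phase angle: θ = 360°·(9.12 d)/(29.53 d) = 111.2°.
With cos θ = (-0.361), the lit fraction is (1 − (-0.361))/2 ≈ 0.681, so 68%.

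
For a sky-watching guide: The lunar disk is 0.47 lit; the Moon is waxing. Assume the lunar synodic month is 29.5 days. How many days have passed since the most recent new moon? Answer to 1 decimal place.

From f = (1 − cos θ)/2: cos θ = 1 − 2×0.47 = 0.060; arccos → 86.6°.
The Moon is waxing (0°–180°), so θ = 86.6° directly.
Age = 29.5 × 86.6°/360° ≈ 7.09 days.

7.1 days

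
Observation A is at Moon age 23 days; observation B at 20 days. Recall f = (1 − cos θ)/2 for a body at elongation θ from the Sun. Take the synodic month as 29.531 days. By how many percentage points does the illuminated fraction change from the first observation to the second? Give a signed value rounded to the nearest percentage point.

+31 percentage points

θ₁ = 360° × 23/29.531 = 280.4°, f₁ = (1 − cos θ₁)/2 = 0.410.
θ₂ = 360° × 20/29.531 = 243.8°, f₂ = (1 − cos θ₂)/2 = 0.721.
Change = f₂ − f₁ = +0.311 → +31 percentage points.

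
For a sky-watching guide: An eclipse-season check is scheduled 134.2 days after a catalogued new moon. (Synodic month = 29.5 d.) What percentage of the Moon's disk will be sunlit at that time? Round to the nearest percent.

98%

Reduce mod P: 134.2 − 4×29.5 = 16.20 d into the current lunation.
The Moon has covered 16.20/29.5 of its cycle, so θ ≈ 360° × 16.20/29.5 = 197.7°.
cos 197.7° = (-0.953), so f = (1 − (-0.953))/2 = 0.976, so 98%.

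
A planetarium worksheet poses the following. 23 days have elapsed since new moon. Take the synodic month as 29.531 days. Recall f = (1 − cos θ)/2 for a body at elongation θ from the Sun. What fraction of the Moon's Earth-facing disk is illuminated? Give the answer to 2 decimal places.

0.41

Elongation θ = 360° × 23/29.531 ≈ 280.4°.
With cos θ = 0.180, the lit fraction is (1 − 0.180)/2 ≈ 0.410.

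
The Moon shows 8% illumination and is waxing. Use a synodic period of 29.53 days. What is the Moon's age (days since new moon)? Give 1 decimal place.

2.7 days

cos θ = 1 − 2f = 0.840, giving a principal value of 32.9°.
Waxing ⇒ before full, so θ = 32.9°.
At 360°/29.53 d per day, 32.9° corresponds to 2.70 days.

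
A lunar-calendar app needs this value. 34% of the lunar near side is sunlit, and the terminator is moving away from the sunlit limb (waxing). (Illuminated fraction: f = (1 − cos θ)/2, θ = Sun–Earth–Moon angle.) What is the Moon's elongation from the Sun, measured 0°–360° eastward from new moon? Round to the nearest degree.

71°

Invert f = (1 − cos θ)/2 to get cos θ = 1 − 2(0.34) = 0.320, hence θ₀ = arccos 0.320 = 71.3°.
Waxing ⇒ before full, so θ = 71.3°.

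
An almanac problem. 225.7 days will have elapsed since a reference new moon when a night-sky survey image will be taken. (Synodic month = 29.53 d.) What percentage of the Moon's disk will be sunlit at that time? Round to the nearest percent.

81%

225.7 d spans 7 complete synodic months (7 × 29.53 = 206.71 d) plus 18.99 d.
The Moon has covered 18.99/29.53 of its cycle, so θ ≈ 360° × 18.99/29.53 = 231.5°.
Illuminated fraction = (1 − cos 231.5°)/2 = (1 − (-0.622))/2 ≈ 0.811, so 81%.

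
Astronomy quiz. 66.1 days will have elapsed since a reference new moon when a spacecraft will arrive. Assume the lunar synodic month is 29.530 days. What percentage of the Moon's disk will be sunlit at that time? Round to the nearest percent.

46%

Reduce mod P: 66.1 − 2×29.530 = 7.04 d into the current lunation.
Phase angle: θ = 360°·(7.04 d)/(29.530 d) = 85.8°.
With cos θ = 0.073, the lit fraction is (1 − 0.073)/2 ≈ 0.464, so 46%.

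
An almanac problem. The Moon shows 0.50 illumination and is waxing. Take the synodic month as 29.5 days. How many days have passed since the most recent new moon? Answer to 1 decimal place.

cos θ = 1 − 2f = 0.000, giving a principal value of 90.0°.
Before full moon the principal value applies: θ = 90.0°.
That fraction of the synodic month is 90.0/360 × 29.5 d ≈ 7.38 d.

7.4 days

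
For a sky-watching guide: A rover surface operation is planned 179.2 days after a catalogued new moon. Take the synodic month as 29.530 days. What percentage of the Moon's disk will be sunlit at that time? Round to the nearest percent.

179.2/29.530 = 6.068 lunations, so 6 complete cycles and 2.02 d into the next.
The Moon has covered 2.02/29.530 of its cycle, so θ ≈ 360° × 2.02/29.530 = 24.6°.
Illuminated fraction = (1 − cos 24.6°)/2 = (1 − 0.909)/2 ≈ 0.045, so 5%.

5%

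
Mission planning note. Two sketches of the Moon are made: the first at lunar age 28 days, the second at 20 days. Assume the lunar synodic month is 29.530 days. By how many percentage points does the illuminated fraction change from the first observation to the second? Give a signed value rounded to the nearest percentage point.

+69 pp

θ₁ = 360° × 28/29.530 = 341.3°, f₁ = (1 − cos θ₁)/2 = 0.026.
θ₂ = 360° × 20/29.530 = 243.8°, f₂ = (1 − cos θ₂)/2 = 0.721.
Change = f₂ − f₁ = +0.694 → +69 percentage points.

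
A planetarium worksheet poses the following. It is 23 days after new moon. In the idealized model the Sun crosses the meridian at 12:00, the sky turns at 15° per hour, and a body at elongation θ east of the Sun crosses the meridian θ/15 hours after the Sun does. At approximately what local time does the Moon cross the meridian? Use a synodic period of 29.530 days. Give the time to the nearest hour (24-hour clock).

07:00

The Moon has covered 23/29.530 of its cycle, so θ ≈ 360° × 23/29.530 = 280.4°.
At 15° of sky rotation per hour, 280.4° corresponds to a 18.69 h lag.
12:00 + 18.69 h ≈ 06:42 → 07:00 to the nearest hour.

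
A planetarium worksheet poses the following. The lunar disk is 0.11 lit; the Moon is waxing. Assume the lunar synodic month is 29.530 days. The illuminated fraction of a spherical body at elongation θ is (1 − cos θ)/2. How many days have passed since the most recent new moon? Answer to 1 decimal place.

3.2 days

Invert f = (1 − cos θ)/2 to get cos θ = 1 − 2(0.11) = 0.780, hence θ₀ = arccos 0.780 = 38.7°.
Waxing ⇒ before full, so θ = 38.7°.
At 360°/29.530 d per day, 38.7° corresponds to 3.18 days.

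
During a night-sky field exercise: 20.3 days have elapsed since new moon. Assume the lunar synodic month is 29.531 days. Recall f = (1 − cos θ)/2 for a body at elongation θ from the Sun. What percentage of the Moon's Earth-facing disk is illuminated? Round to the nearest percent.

Elongation θ = 360° × 20.3/29.531 ≈ 247.5°.
Illuminated fraction = (1 − cos 247.5°)/2 = (1 − (-0.383))/2 ≈ 0.692, so 69%.

69%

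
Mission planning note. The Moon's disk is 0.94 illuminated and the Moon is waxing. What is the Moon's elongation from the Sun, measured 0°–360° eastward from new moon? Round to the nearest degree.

cos θ = 1 − 2f = -0.880, giving a principal value of 151.6°.
Waxing ⇒ before full, so θ = 151.6°.

152°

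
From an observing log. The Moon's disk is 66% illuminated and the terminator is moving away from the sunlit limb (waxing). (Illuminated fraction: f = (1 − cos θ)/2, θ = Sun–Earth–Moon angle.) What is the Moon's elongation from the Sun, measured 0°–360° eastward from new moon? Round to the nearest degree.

109°

From f = (1 − cos θ)/2: cos θ = 1 − 2×0.66 = -0.320; arccos → 108.7°.
Before full moon the principal value applies: θ = 108.7°.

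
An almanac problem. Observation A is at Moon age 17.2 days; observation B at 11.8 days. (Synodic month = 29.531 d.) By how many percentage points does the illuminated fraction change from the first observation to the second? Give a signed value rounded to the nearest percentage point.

First observation: θ = 360°·17.2/29.531 = 209.7°, so f = 0.934.
Second observation: θ = 143.8°, f = 0.904.
Δf = 0.904 − 0.934 = -0.031, i.e. -3 pp.

-3 pp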